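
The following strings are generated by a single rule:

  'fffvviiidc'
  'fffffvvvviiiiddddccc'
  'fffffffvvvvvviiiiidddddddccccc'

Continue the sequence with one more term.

fffffffffvvvvvvvviiiiiiddddddddddccccccc

Reading off run lengths: f runs 3, 5, 7; v runs 2, 4, 6; i runs 3, 4, 5; d runs 1, 4, 7; c runs 1, 3, 5 — each is linear in n (n = 1, 2, …).
At n = 4 the blocks have lengths 9, 8, 6, 10, 7.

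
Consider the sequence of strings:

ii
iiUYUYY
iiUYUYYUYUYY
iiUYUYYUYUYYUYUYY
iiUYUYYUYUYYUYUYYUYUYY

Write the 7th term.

iiUYUYYUYUYYUYUYYUYUYYUYUYYUYUYY

The strings grow by a fixed suffix UYUYY each time.
From iiUYUYYUYUYYUYUYYUYUYY, 2 further steps: iiUYUYYUYUYYUYUYYUYUYY → iiUYUYYUYUYYUYUYYUYUYYUYUYY → (answer).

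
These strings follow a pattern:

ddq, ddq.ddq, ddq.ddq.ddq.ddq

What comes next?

ddq.ddq.ddq.ddq.ddq.ddq.ddq.ddq

Every step duplicates the string with '.' between the halves.
One more doubling of ddq.ddq.ddq.ddq gives the answer.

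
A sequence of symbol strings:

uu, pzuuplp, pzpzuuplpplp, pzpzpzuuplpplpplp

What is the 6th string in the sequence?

pzpzpzpzpzuuplpplpplpplpplp

Each term wraps the previous one in pz on the left and plp on the right.
From pzpzpzuuplpplpplp, 2 further steps: pzpzpzuuplpplpplp → pzpzpzpzuuplpplpplpplp → (answer).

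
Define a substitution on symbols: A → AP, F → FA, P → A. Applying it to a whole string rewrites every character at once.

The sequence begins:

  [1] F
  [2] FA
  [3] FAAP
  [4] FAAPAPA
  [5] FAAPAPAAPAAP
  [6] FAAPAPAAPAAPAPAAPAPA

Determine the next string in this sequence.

Applying the rule to each of the 20 symbols of FAAPAPAAPAAPAPAAPAPA gives the pieces FA AP AP A AP A AP AP A AP AP A AP A AP AP A AP A AP, which concatenate to the answer.

FAAPAPAAPAAPAPAAPAPAAPAAPAPAAPAAP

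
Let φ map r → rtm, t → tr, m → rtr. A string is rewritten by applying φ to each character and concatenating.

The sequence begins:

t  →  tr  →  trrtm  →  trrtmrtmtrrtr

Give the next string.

trrtmrtmtrrtrrtmtrrtrtrrtmrtmtrrtm

φ(trrtmrtmtrrtr) expands symbol-by-symbol to tr rtm rtm tr rtr rtm tr rtr tr rtm rtm tr rtm; joining the 13 pieces gives the next term.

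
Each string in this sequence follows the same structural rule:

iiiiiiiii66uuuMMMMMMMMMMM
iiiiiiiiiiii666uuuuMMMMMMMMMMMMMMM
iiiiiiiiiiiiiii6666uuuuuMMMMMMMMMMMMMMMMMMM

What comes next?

Each string has the form i^{3n+3} 6^{n} u^{n+1} M^{4n+3}, where the shown terms are n = 2, 3, 4.
Setting n = 5 gives 18, 5, 6, 23 characters in each block.

iiiiiiiiiiiiiiiiii66666uuuuuuMMMMMMMMMMMMMMMMMMMMMMM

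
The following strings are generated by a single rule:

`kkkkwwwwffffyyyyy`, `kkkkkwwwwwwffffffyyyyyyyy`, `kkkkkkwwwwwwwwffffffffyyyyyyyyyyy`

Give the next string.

kkkkkkkwwwwwwwwwwffffffffffyyyyyyyyyyyyyy

The n-th term is n+3 k's then 2n+2 w's then 2n+2 f's then 3n+2 y's (n = 1, 2, …).
At n = 4 the blocks have lengths 7, 10, 10, 14.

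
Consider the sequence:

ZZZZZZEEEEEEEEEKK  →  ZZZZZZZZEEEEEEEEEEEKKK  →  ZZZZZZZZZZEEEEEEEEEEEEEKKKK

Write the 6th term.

ZZZZZZZZZZZZZZZZEEEEEEEEEEEEEEEEEEEKKKKKKK

The n-th term is 2n Z's then 2n+3 E's then n-1 K's, where the shown terms are n = 3, 4, 5.
At n = 8 the blocks have lengths 16, 19, 7.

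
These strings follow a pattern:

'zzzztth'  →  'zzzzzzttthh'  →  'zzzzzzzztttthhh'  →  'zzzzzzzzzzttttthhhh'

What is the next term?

Term n consists of 2n z's, followed by n t's, followed by n-1 h's, where the shown terms are n = 2, 3, 4, 5.
At n = 6 the blocks have lengths 12, 6, 5.

zzzzzzzzzzzztttttthhhhh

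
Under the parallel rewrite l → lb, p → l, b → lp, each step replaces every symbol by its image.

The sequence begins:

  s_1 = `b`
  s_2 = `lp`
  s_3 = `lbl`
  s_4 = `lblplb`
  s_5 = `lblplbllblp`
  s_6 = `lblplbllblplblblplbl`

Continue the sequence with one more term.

lblplbllblplblblplbllblplblplbllblplb

Replace each of the 20 characters of lblplbllblplblblplbl in place — lb lp lb l lb lp lb lb lp lb l lb lp lb lp lb l lb lp lb — and concatenate.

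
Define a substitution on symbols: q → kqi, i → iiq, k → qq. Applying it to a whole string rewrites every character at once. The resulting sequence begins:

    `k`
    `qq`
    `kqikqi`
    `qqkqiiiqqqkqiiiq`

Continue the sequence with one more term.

φ(qqkqiiiqqqkqiiiq) expands symbol-by-symbol to kqi kqi qq kqi iiq iiq iiq kqi kqi kqi qq kqi iiq iiq iiq kqi; joining the 16 pieces gives the next term.

kqikqiqqkqiiiqiiqiiqkqikqikqiqqkqiiiqiiqiiqkqi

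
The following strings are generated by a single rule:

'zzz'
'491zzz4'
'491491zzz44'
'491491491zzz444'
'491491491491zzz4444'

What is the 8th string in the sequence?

491491491491491491491zzz4444444

Every step adds 491 to the front and 4 to the end of the previous string.
From 491491491491zzz4444, 3 further steps: 491491491491zzz4444 → 491491491491491zzz44444 → 491491491491491491zzz444444 → (answer).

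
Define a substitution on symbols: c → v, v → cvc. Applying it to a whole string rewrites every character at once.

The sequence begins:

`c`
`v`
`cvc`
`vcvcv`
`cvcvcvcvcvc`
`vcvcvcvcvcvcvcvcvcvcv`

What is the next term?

Replace each of the 21 characters of vcvcvcvcvcvcvcvcvcvcv in place — cvc v cvc v cvc v cvc v cvc v cvc v cvc v cvc v cvc v cvc v cvc — and concatenate.

cvcvcvcvcvcvcvcvcvcvcvcvcvcvcvcvcvcvcvcvcvc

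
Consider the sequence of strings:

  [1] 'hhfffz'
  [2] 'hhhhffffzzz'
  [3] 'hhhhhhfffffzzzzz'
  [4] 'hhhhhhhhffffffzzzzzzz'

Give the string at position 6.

hhhhhhhhhhhhffffffffzzzzzzzzzzz

The n-th term is 2n h's then n+2 f's then 2n-1 z's (n = 1, 2, …).
For term 6, n = 6, so the run lengths are 12, 8, 11.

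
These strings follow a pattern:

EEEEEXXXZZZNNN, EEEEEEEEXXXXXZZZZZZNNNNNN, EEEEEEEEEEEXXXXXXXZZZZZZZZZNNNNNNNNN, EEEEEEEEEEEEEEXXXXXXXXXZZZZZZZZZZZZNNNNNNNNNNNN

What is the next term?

EEEEEEEEEEEEEEEEEXXXXXXXXXXXZZZZZZZZZZZZZZZNNNNNNNNNNNNNNN

Each string has the form E^{3n+2} X^{2n+1} Z^{3n} N^{3n} (n = 1, 2, …).
Setting n = 5 gives 17, 11, 15, 15 characters in each block.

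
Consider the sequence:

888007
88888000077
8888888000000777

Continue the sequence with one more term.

Term n consists of 2n+1 8's, followed by 2n 0's, followed by n 7's (n = 1, 2, …).
Setting n = 4 gives 9, 8, 4 characters in each block.

888888888000000007777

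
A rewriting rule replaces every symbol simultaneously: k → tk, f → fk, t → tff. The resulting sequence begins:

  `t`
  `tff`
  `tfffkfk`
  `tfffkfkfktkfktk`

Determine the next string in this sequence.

Replace each of the 15 characters of tfffkfkfktkfktk in place — tff fk fk fk tk fk tk fk tk tff tk fk tk tff tk — and concatenate.

tfffkfkfktkfktkfktktfftkfktktfftk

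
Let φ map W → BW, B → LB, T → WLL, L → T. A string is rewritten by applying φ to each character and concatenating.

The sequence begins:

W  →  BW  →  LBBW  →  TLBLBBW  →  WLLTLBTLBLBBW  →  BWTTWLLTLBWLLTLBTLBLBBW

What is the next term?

Rewriting the 23 symbols of BWTTWLLTLBWLLTLBTLBLBBW one by one yields LB BW WLL WLL BW T T WLL T LB BW T T WLL T LB WLL T LB T LB LB BW; concatenated:

LBBWWLLWLLBWTTWLLTLBBWTTWLLTLBWLLTLBTLBLBBW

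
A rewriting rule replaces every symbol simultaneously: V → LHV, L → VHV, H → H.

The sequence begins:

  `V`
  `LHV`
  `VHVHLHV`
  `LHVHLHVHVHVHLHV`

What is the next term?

Applying the rule to each of the 15 symbols of LHVHLHVHVHVHLHV gives the pieces VHV H LHV H VHV H LHV H LHV H LHV H VHV H LHV, which concatenate to the answer.

VHVHLHVHVHVHLHVHLHVHLHVHVHVHLHV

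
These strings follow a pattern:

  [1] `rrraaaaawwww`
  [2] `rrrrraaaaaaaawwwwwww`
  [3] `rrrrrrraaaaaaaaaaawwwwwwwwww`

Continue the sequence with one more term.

The n-th term is 2n-1 r's then 3n-1 a's then 3n-2 w's, where the shown terms are n = 2, 3, 4.
For the next term, n = 5, so the run lengths are 9, 14, 13.

rrrrrrrrraaaaaaaaaaaaaawwwwwwwwwwwww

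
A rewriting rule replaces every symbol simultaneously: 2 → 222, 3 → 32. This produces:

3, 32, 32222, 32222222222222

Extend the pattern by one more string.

Rewriting the 14 symbols of 32222222222222 one by one yields 32 222 222 222 222 222 222 222 222 222 222 222 222 222; concatenated:

32222222222222222222222222222222222222222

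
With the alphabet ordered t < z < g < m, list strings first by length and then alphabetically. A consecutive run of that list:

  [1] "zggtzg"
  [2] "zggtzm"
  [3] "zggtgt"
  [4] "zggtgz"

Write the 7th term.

zggtmt

Continuing the enumeration 3 steps past zggtgz: zggtgz → zggtgg → zggtgm → (answer).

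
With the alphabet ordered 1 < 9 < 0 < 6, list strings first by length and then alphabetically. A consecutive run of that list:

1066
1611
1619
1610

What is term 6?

1691

Stepping forward 2 times from 1610: 1610 → 1616, then the target.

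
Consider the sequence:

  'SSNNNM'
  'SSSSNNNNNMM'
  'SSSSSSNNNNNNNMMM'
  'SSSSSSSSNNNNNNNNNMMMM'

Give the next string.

SSSSSSSSSSNNNNNNNNNNNMMMMM

Reading off run lengths: S runs 2, 4, 6, 8; N runs 3, 5, 7, 9; M runs 1, 2, 3, 4 — each is linear in n (n = 1, 2, …).
Setting n = 5 gives 10, 11, 5 characters in each block.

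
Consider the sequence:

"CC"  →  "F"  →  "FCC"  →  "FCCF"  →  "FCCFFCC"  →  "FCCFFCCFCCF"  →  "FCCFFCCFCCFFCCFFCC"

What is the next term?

Each term (from the third on) is the previous term followed by the one before it: term 3 = F·CC = FCC.
The next term joins FCCFFCCFCCFFCCFFCC and FCCFFCCFCCF.

FCCFFCCFCCFFCCFFCCFCCFFCCFCCF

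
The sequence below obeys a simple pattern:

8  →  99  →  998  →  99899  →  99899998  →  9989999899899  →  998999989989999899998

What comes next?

Each term (from the third on) is the previous term followed by the one before it: term 3 = 99·8 = 998.
So term 8 is 998999989989999899998·9989999899899.

9989999899899998999989989999899899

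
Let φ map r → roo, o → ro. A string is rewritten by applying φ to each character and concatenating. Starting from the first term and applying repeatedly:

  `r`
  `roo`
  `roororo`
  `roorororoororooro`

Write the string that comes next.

Replace each of the 17 characters of roorororoororooro in place — roo ro ro roo ro roo ro roo ro ro roo ro roo ro ro roo ro — and concatenate.

roorororoororoororoorororoororoorororooro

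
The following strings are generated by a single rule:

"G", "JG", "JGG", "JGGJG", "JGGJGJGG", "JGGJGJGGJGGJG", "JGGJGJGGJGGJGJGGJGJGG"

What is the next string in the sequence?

JGGJGJGGJGGJGJGGJGJGGJGGJGJGGJGGJG

This is a Fibonacci-style word recurrence s(k) = s(k−1)·s(k−2): e.g. JG·G = JGG.
The next term joins JGGJGJGGJGGJGJGGJGJGG and JGGJGJGGJGGJG.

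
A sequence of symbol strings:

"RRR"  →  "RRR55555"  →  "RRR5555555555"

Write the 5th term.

Each term is the previous one with 55555 appended.
From RRR5555555555, 2 further steps: RRR5555555555 → RRR555555555555555 → (answer).

RRR55555555555555555555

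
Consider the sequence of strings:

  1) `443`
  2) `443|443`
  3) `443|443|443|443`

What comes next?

s(k+1) = s(k)·|·s(k) — each term doubles the last with '|' between the halves.
Doubling 443|443|443|443 with '|' between the halves:

443|443|443|443|443|443|443|443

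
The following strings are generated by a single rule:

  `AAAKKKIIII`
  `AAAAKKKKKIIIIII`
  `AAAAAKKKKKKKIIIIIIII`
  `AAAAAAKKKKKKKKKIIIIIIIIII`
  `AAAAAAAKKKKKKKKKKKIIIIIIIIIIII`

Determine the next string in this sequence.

Each string has the form A^{n+2} K^{2n+1} I^{2n+2} (n = 1, 2, …).
At n = 6 the blocks have lengths 8, 13, 14.

AAAAAAAAKKKKKKKKKKKKKIIIIIIIIIIIIII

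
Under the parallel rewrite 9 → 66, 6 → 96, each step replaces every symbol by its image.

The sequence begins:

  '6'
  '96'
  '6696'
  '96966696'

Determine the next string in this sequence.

Expanding 96966696: 9→66, 6→96, 9→66, 6→96, 6→96, 6→96, 9→66, 6→96. Concatenated: 66 96 66 96 96 96 66 96.

6696669696966696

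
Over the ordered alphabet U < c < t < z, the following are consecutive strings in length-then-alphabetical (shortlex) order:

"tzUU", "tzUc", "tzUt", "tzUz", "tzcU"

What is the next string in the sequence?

tzcc

The successor of tzcU increments the rightmost position that isn't already z and resets every position after it to U.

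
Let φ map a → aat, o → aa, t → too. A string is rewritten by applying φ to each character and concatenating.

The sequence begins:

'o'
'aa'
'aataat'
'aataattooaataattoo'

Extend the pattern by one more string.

Replace each of the 18 characters of aataattooaataattoo in place — aat aat too aat aat too too aa aa aat aat too aat aat too too aa aa — and concatenate.

aataattooaataattootooaaaaaataattooaataattootooaaaa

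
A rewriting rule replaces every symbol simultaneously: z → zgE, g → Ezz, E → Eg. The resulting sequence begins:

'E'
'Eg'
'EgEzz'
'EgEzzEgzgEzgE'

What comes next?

Replace each of the 13 characters of EgEzzEgzgEzgE in place — Eg Ezz Eg zgE zgE Eg Ezz zgE Ezz Eg zgE Ezz Eg — and concatenate.

EgEzzEgzgEzgEEgEzzzgEEzzEgzgEEzzEg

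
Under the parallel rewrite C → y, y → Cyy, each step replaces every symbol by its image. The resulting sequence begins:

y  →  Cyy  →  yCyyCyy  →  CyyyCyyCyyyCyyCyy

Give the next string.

Replace each of the 17 characters of CyyyCyyCyyyCyyCyy in place — y Cyy Cyy Cyy y Cyy Cyy y Cyy Cyy Cyy y Cyy Cyy y Cyy Cyy — and concatenate.

yCyyCyyCyyyCyyCyyyCyyCyyCyyyCyyCyyyCyyCyy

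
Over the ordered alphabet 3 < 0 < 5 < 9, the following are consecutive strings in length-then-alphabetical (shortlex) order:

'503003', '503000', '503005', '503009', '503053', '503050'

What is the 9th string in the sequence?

Stepping forward 3 times from 503050: 503050 → 503055 → 503059, then the target.

503093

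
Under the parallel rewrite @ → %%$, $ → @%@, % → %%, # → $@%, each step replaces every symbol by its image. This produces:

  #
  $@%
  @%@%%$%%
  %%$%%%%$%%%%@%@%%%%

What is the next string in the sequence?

Rewriting the 19 symbols of %%$%%%%$%%%%@%@%%%% one by one yields %% %% @%@ %% %% %% %% @%@ %% %% %% %% %%$ %% %%$ %% %% %% %%; concatenated:

%%%%@%@%%%%%%%%@%@%%%%%%%%%%$%%%%$%%%%%%%%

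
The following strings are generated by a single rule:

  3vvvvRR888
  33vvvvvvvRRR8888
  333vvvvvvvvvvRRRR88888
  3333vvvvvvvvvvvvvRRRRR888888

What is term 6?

333333vvvvvvvvvvvvvvvvvvvRRRRRRR88888888

Reading off run lengths: 3 runs 1, 2, 3, 4; v runs 4, 7, 10, 13; R runs 2, 3, 4, 5; 8 runs 3, 4, 5, 6 — each is linear in n, where the shown terms are n = 2, 3, 4, 5.
For term 6, n = 7, so the run lengths are 6, 19, 7, 8.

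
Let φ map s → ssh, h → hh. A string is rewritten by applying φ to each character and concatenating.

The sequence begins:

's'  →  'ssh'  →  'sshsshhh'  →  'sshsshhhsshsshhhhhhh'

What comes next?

sshsshhhsshsshhhhhhhsshsshhhsshsshhhhhhhhhhhhhhh

φ(sshsshhhsshsshhhhhhh) expands symbol-by-symbol to ssh ssh hh ssh ssh hh hh hh ssh ssh hh ssh ssh hh hh hh hh hh hh hh; joining the 20 pieces gives the next term.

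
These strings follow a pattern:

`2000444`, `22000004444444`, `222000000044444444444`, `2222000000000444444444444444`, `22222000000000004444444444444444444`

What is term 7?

2222222000000000000000444444444444444444444444444

Term n consists of n 2's, followed by 2n+1 0's, followed by 4n-1 4's (n = 1, 2, …).
Setting n = 7 gives 7, 15, 27 characters in each block.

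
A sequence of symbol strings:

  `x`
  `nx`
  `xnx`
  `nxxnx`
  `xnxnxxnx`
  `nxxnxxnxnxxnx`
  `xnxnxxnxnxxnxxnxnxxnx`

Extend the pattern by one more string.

nxxnxxnxnxxnxxnxnxxnxnxxnxxnxnxxnx

Each term (from the third on) is the two preceding terms concatenated in order: term 3 = x·nx = xnx.
Continuing: nxxnxxnxnxxnx · xnxnxxnxnxxnxxnxnxxnx gives term 8.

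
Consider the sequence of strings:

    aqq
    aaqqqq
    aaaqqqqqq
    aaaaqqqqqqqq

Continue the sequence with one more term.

The n-th term is n a's then 2n q's (n = 1, 2, …).
Setting n = 5 gives 5, 10 characters in each block.

aaaaaqqqqqqqqqq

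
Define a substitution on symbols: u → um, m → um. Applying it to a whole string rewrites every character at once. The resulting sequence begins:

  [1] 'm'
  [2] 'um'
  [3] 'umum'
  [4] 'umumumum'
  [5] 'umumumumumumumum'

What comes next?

Rewriting the 16 symbols of umumumumumumumum one by one yields um um um um um um um um um um um um um um um um; concatenated:

umumumumumumumumumumumumumumumum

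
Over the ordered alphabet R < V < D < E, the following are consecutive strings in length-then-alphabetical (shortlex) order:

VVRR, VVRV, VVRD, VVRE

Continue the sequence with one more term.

The successor of VVRE increments the rightmost position that isn't already E and resets every position after it to R.

VVVR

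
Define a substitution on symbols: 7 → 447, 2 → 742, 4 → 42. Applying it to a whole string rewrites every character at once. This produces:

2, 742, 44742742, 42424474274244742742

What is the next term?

Rewriting the 20 symbols of 42424474274244742742 one by one yields 42 742 42 742 42 42 447 42 742 447 42 742 42 42 447 42 742 447 42 742; concatenated:

42742427424242447427424474274242424474274244742742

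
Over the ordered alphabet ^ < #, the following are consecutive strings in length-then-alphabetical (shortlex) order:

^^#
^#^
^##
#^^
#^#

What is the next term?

The successor of #^# increments the rightmost position that isn't already # and resets every position after it to ^.

##^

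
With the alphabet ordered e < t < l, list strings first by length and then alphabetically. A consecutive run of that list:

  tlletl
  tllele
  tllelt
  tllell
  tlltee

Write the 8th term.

Continuing the enumeration 3 steps past tlltee: tlltee → tlltet → tlltel → (answer).

tlltte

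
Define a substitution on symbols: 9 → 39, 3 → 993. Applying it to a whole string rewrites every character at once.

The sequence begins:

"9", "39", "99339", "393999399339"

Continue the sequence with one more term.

Expanding 393999399339: 3→993, 9→39, 3→993, 9→39, 9→39, 9→39, 3→993, 9→39, 9→39, 3→993, 3→993, 9→39. Concatenated: 993 39 993 39 39 39 993 39 39 993 993 39.

99339993393939993393999399339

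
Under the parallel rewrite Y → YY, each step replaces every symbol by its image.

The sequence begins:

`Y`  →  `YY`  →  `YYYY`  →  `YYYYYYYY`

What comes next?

YYYYYYYYYYYYYYYY

Apply φ to YYYYYYYY symbol by symbol: Y→YY, Y→YY, Y→YY, Y→YY, Y→YY, Y→YY, Y→YY, Y→YY; joined: YY YY YY YY YY YY YY YY.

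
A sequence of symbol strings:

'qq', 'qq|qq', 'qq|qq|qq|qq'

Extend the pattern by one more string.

Every step duplicates the string with '|' between the halves.
So the next term is two copies of qq|qq|qq|qq with '|' between the halves.

qq|qq|qq|qq|qq|qq|qq|qq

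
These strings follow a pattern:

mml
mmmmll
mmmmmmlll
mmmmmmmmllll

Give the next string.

mmmmmmmmmmlllll

Each string has the form m^{2n} l^{n} (n = 1, 2, …).
At n = 5 the blocks have lengths 10, 5.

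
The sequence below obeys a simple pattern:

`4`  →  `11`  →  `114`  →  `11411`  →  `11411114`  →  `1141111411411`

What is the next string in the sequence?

From term 3 onward, concatenate the last term with the second-to-last: 11·4 = 114, 114·11 = 11411, …
Continuing: 1141111411411 · 11411114 gives term 7.

114111141141111411114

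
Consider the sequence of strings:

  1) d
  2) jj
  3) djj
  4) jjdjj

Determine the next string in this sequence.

djjjjdjj

From term 3 onward, concatenate the second-to-last term with the last: d·jj = djj, jj·djj = jjdjj, …
The next term joins djj and jjdjj.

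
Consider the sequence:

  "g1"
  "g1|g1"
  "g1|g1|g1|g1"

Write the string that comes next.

Every step duplicates the string with '|' between the halves.
Doubling g1|g1|g1|g1 with '|' between the halves:

g1|g1|g1|g1|g1|g1|g1|g1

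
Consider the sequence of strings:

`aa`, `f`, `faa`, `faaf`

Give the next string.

faaffaa

From term 3 onward, concatenate the last term with the second-to-last: f·aa = faa, faa·f = faaf, …
So term 5 is faaf·faa.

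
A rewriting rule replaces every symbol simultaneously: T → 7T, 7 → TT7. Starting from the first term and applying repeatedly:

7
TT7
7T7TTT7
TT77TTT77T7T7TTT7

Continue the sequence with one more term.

Rewriting the 17 symbols of TT77TTT77T7T7TTT7 one by one yields 7T 7T TT7 TT7 7T 7T 7T TT7 TT7 7T TT7 7T TT7 7T 7T 7T TT7; concatenated:

7T7TTT7TT77T7T7TTT7TT77TTT77TTT77T7T7TTT7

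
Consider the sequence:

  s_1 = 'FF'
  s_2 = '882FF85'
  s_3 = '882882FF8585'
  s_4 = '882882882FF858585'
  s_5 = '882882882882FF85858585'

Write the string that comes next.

Each term wraps the previous one in 882 on the left and 85 on the right.
One more step from 882882882882FF85858585 gives the answer.

882882882882882FF8585858585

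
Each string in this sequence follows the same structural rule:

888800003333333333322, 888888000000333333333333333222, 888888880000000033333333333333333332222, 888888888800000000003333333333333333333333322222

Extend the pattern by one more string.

Term n consists of 2n 8's, followed by 2n 0's, followed by 4n+3 3's, followed by n 2's, where the shown terms are n = 2, 3, 4, 5.
For the next term, n = 6, so the run lengths are 12, 12, 27, 6.

888888888888000000000000333333333333333333333333333222222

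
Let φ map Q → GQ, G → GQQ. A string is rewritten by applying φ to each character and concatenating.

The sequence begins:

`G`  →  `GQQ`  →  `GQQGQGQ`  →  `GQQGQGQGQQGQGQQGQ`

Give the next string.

GQQGQGQGQQGQGQQGQGQQGQGQGQQGQGQQGQGQGQQGQ

φ(GQQGQGQGQQGQGQQGQ) expands symbol-by-symbol to GQQ GQ GQ GQQ GQ GQQ GQ GQQ GQ GQ GQQ GQ GQQ GQ GQ GQQ GQ; joining the 17 pieces gives the next term.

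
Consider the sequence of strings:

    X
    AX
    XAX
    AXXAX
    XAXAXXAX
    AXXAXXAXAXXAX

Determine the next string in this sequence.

XAXAXXAXAXXAXXAXAXXAX

This is a Fibonacci-style word recurrence s(k) = s(k−2)·s(k−1): e.g. X·AX = XAX.
So term 7 is XAXAXXAX·AXXAXXAXAXXAX.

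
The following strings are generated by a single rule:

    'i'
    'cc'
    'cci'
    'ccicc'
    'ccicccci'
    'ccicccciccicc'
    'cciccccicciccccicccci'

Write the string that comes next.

cciccccicciccccicccciccicccciccicc

From term 3 onward, concatenate the last term with the second-to-last: cc·i = cci, cci·cc = ccicc, …
Continuing: cciccccicciccccicccci · ccicccciccicc gives term 8.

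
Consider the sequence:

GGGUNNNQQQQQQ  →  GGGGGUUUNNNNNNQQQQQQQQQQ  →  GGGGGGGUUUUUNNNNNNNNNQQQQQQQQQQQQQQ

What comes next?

Each string has the form G^{2n+1} U^{2n-1} N^{3n} Q^{4n+2} (n = 1, 2, …).
At n = 4 the blocks have lengths 9, 7, 12, 18.

GGGGGGGGGUUUUUUUNNNNNNNNNNNNQQQQQQQQQQQQQQQQQQ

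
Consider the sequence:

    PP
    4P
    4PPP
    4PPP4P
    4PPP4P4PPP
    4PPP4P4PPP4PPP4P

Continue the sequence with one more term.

This is a Fibonacci-style word recurrence s(k) = s(k−1)·s(k−2): e.g. 4P·PP = 4PPP.
The next term joins 4PPP4P4PPP4PPP4P and 4PPP4P4PPP.

4PPP4P4PPP4PPP4P4PPP4P4PPP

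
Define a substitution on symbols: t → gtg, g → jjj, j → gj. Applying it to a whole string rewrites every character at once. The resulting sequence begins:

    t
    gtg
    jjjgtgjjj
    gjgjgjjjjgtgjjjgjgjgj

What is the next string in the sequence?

jjjgjjjjgjjjjgjgjgjgjjjjgtgjjjgjgjgjjjjgjjjjgjjjjgj

Applying the rule to each of the 21 symbols of gjgjgjjjjgtgjjjgjgjgj gives the pieces jjj gj jjj gj jjj gj gj gj gj jjj gtg jjj gj gj gj jjj gj jjj gj jjj gj, which concatenate to the answer.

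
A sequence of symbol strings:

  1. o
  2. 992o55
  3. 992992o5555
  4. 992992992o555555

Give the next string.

s(k+1) = 992·s(k)·55, so each term gains 992 as a prefix and 55 as a suffix.
One more step from 992992992o555555 gives the answer.

992992992992o55555555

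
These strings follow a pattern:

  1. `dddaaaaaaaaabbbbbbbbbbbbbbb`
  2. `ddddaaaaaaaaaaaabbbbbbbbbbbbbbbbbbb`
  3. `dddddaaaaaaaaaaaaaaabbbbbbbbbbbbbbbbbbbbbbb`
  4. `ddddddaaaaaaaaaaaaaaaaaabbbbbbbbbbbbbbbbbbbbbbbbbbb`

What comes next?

The n-th term is n d's then 3n a's then 4n+3 b's, where the shown terms are n = 3, 4, 5, 6.
Setting n = 7 gives 7, 21, 31 characters in each block.

dddddddaaaaaaaaaaaaaaaaaaaaabbbbbbbbbbbbbbbbbbbbbbbbbbbbbbb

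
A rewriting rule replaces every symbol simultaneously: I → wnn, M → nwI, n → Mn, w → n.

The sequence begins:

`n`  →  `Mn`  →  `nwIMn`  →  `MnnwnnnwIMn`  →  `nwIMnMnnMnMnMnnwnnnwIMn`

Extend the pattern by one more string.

φ(nwIMnMnnMnMnMnnwnnnwIMn) expands symbol-by-symbol to Mn n wnn nwI Mn nwI Mn Mn nwI Mn nwI Mn nwI Mn Mn n Mn Mn Mn n wnn nwI Mn; joining the 23 pieces gives the next term.

MnnwnnnwIMnnwIMnMnnwIMnnwIMnnwIMnMnnMnMnMnnwnnnwIMn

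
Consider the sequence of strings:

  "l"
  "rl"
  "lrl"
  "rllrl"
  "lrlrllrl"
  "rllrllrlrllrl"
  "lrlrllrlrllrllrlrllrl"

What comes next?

rllrllrlrllrllrlrllrlrllrllrlrllrl

Each term (from the third on) is the two preceding terms concatenated in order: term 3 = l·rl = lrl.
Continuing: rllrllrlrllrl · lrlrllrlrllrllrlrllrl gives term 8.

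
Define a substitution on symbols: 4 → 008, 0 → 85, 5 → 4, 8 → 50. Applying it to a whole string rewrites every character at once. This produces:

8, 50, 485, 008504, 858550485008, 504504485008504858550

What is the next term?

485008485008008504858550485008504504485

Replace each of the 21 characters of 504504485008504858550 in place — 4 85 008 4 85 008 008 50 4 85 85 50 4 85 008 50 4 50 4 4 85 — and concatenate.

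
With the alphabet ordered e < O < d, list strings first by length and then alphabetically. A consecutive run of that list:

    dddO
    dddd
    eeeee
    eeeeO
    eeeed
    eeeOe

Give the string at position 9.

eeede

Stepping forward 3 times from eeeOe: eeeOe → eeeOO → eeeOd, then the target.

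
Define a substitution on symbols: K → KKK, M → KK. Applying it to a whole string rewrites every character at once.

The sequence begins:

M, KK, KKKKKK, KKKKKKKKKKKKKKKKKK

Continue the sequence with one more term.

Applying the rule to each of the 18 symbols of KKKKKKKKKKKKKKKKKK gives the pieces KKK KKK KKK KKK KKK KKK KKK KKK KKK KKK KKK KKK KKK KKK KKK KKK KKK KKK, which concatenate to the answer.

KKKKKKKKKKKKKKKKKKKKKKKKKKKKKKKKKKKKKKKKKKKKKKKKKKKKKK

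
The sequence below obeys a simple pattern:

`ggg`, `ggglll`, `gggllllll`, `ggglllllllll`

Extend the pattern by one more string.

Every step adds lll to the end: s(k+1) = s(k)·lll.
So the next term is ggglllllllll·lll.

gggllllllllllll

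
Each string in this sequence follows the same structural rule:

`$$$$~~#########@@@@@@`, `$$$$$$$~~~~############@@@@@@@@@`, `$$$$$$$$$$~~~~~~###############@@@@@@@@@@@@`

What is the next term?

$$$$$$$$$$$$$~~~~~~~~##################@@@@@@@@@@@@@@@

Term n consists of 3n-2 $'s, followed by 2n-2 ~'s, followed by 3n+3 #'s, followed by 3n @'s, where the shown terms are n = 2, 3, 4.
At n = 5 the blocks have lengths 13, 8, 18, 15.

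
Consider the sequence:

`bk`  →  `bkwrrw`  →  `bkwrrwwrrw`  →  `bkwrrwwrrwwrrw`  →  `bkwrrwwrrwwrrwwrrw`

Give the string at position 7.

bkwrrwwrrwwrrwwrrwwrrwwrrw

Every step adds wrrw to the end: s(k+1) = s(k)·wrrw.
From bkwrrwwrrwwrrwwrrw, 2 further steps: bkwrrwwrrwwrrwwrrw → bkwrrwwrrwwrrwwrrwwrrw → (answer).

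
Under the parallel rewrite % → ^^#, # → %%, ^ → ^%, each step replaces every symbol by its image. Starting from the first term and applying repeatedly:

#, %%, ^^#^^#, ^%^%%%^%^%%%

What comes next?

^%^^#^%^^#^^#^^#^%^^#^%^^#^^#^^#

Apply φ to ^%^%%%^%^%%% symbol by symbol: ^→^%, %→^^#, ^→^%, %→^^#, %→^^#, %→^^#, ^→^%, %→^^#, ^→^%, %→^^#, %→^^#, %→^^#; joined: ^% ^^# ^% ^^# ^^# ^^# ^% ^^# ^% ^^# ^^# ^^#.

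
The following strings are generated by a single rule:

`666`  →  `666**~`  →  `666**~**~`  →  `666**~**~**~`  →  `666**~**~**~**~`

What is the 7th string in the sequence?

666**~**~**~**~**~**~

The strings grow by a fixed suffix **~ each time.
From 666**~**~**~**~, 2 further steps: 666**~**~**~**~ → 666**~**~**~**~**~ → (answer).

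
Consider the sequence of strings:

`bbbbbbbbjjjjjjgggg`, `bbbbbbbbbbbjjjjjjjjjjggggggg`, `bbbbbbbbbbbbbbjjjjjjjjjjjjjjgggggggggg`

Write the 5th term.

bbbbbbbbbbbbbbbbbbbbjjjjjjjjjjjjjjjjjjjjjjgggggggggggggggg

The n-th term is 3n+2 b's then 4n-2 j's then 3n-2 g's, where the shown terms are n = 2, 3, 4.
For term 5, n = 6, so the run lengths are 20, 22, 16.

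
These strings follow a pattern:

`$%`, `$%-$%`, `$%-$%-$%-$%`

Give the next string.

s(k+1) = s(k)·-·s(k) — each term doubles the last with '-' between the halves.
Doubling $%-$%-$%-$% with '-' between the halves:

$%-$%-$%-$%-$%-$%-$%-$%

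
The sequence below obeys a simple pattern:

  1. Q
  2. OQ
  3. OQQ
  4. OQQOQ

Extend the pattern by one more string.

OQQOQOQQ

From term 3 onward, concatenate the last term with the second-to-last: OQ·Q = OQQ, OQQ·OQ = OQQOQ, …
The next term joins OQQOQ and OQQ.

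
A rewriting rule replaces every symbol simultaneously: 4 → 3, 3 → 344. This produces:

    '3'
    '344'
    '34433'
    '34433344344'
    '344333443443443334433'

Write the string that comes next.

Rewriting the 21 symbols of 344333443443443334433 one by one yields 344 3 3 344 344 344 3 3 344 3 3 344 3 3 344 344 344 3 3 344 344; concatenated:

3443334434434433344333443334434434433344344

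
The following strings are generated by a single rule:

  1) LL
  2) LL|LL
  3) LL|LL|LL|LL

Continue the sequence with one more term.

LL|LL|LL|LL|LL|LL|LL|LL

s(k+1) = s(k)·|·s(k) — each term doubles the last with '|' between the halves.
One more doubling of LL|LL|LL|LL gives the answer.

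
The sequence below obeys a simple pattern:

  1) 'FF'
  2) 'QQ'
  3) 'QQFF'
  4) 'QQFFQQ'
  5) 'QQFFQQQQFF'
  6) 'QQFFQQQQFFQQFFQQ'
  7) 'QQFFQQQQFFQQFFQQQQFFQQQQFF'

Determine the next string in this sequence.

QQFFQQQQFFQQFFQQQQFFQQQQFFQQFFQQQQFFQQFFQQ

This is a Fibonacci-style word recurrence s(k) = s(k−1)·s(k−2): e.g. QQ·FF = QQFF.
Continuing: QQFFQQQQFFQQFFQQQQFFQQQQFF · QQFFQQQQFFQQFFQQ gives term 8.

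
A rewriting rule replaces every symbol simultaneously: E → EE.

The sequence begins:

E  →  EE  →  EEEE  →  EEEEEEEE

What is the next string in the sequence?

Expanding EEEEEEEE: E→EE, E→EE, E→EE, E→EE, E→EE, E→EE, E→EE, E→EE. Concatenated: EE EE EE EE EE EE EE EE.

EEEEEEEEEEEEEEEE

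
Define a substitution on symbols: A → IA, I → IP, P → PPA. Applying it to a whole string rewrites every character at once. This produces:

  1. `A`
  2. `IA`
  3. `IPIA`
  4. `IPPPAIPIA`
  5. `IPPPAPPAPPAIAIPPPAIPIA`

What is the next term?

IPPPAPPAPPAIAPPAPPAIAPPAPPAIAIPIAIPPPAPPAPPAIAIPPPAIPIA

Applying the rule to each of the 22 symbols of IPPPAPPAPPAIAIPPPAIPIA gives the pieces IP PPA PPA PPA IA PPA PPA IA PPA PPA IA IP IA IP PPA PPA PPA IA IP PPA IP IA, which concatenate to the answer.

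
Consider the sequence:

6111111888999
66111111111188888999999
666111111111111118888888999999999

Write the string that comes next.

Reading off run lengths: 6 runs 1, 2, 3; 1 runs 6, 10, 14; 8 runs 3, 5, 7; 9 runs 3, 6, 9 — each is linear in n (n = 1, 2, …).
Setting n = 4 gives 4, 18, 9, 12 characters in each block.

6666111111111111111111888888888999999999999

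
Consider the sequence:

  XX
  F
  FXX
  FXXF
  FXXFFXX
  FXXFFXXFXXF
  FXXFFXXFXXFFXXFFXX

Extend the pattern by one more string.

FXXFFXXFXXFFXXFFXXFXXFFXXFXXF

Each term (from the third on) is the previous term followed by the one before it: term 3 = F·XX = FXX.
So term 8 is FXXFFXXFXXFFXXFFXX·FXXFFXXFXXF.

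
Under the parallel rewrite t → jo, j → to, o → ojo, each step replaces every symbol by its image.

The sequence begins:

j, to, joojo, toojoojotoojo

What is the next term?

joojoojotoojoojotoojojoojoojotoojo

Replace each of the 13 characters of toojoojotoojo in place — jo ojo ojo to ojo ojo to ojo jo ojo ojo to ojo — and concatenate.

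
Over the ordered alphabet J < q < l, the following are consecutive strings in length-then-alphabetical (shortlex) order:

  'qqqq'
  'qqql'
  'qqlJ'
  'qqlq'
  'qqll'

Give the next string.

Find the rightmost character of qqll below l, bump it to the next letter, and reset everything to its right to J.

qlJJ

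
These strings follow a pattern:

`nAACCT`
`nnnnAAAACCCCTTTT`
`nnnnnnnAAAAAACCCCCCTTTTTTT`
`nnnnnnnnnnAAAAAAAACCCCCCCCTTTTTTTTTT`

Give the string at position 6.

Each string has the form n^{3n-2} A^{2n} C^{2n} T^{3n-2} (n = 1, 2, …).
At n = 6 the blocks have lengths 16, 12, 12, 16.

nnnnnnnnnnnnnnnnAAAAAAAAAAAACCCCCCCCCCCCTTTTTTTTTTTTTTTT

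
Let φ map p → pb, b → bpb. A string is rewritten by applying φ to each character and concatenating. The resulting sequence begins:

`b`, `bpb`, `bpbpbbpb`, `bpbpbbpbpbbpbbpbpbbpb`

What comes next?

Rewriting the 21 symbols of bpbpbbpbpbbpbbpbpbbpb one by one yields bpb pb bpb pb bpb bpb pb bpb pb bpb bpb pb bpb bpb pb bpb pb bpb bpb pb bpb; concatenated:

bpbpbbpbpbbpbbpbpbbpbpbbpbbpbpbbpbbpbpbbpbpbbpbbpbpbbpb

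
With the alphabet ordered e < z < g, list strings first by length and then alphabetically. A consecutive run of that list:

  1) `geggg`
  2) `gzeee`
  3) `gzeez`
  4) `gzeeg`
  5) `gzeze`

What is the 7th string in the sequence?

gzezg

Continuing the enumeration 2 steps past gzeze: gzeze → gzezz → (answer).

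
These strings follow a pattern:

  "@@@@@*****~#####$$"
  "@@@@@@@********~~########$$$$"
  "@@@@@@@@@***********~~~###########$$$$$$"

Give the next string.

The n-th term is 2n+3 @'s then 3n+2 *'s then n ~'s then 3n+2 #'s then 2n $'s (n = 1, 2, …).
For the next term, n = 4, so the run lengths are 11, 14, 4, 14, 8.

@@@@@@@@@@@**************~~~~##############$$$$$$$$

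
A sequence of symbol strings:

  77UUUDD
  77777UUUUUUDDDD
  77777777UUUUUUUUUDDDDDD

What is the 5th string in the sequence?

77777777777777UUUUUUUUUUUUUUUDDDDDDDDDD

Term n consists of 3n-1 7's, followed by 3n U's, followed by 2n D's (n = 1, 2, …).
At n = 5 the blocks have lengths 14, 15, 10.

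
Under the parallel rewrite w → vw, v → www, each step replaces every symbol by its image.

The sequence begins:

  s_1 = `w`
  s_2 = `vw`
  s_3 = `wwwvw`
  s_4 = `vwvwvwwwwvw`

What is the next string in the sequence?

wwwvwwwwvwwwwvwvwvwvwwwwvw

Rewriting each symbol of vwvwvwwwwvw: v→www, w→vw, v→www, w→vw, v→www, w→vw, w→vw, w→vw, w→vw, v→www, w→vw, which concatenates to www vw www vw www vw vw vw vw www vw.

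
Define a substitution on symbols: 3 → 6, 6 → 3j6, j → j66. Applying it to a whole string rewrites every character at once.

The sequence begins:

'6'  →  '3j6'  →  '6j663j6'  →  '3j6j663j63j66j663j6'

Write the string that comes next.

Applying the rule to each of the 19 symbols of 3j6j663j63j66j663j6 gives the pieces 6 j66 3j6 j66 3j6 3j6 6 j66 3j6 6 j66 3j6 3j6 j66 3j6 3j6 6 j66 3j6, which concatenate to the answer.

6j663j6j663j63j66j663j66j663j63j6j663j63j66j663j6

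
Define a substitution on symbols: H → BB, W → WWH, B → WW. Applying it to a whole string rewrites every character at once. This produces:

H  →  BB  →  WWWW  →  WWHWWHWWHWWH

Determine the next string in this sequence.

Rewriting each symbol of WWHWWHWWHWWH: W→WWH, W→WWH, H→BB, W→WWH, W→WWH, H→BB, W→WWH, W→WWH, H→BB, W→WWH, W→WWH, H→BB, which concatenates to WWH WWH BB WWH WWH BB WWH WWH BB WWH WWH BB.

WWHWWHBBWWHWWHBBWWHWWHBBWWHWWHBB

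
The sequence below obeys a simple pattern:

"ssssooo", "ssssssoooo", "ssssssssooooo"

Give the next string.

ssssssssssoooooo

The n-th term is 2n s's then n+1 o's, where the shown terms are n = 2, 3, 4.
For the next term, n = 5, so the run lengths are 10, 6.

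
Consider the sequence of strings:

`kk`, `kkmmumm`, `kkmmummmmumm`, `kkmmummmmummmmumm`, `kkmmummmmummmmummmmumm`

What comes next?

kkmmummmmummmmummmmummmmumm

Each term is the previous one with mmumm appended.
So the next term is kkmmummmmummmmummmmumm·mmumm.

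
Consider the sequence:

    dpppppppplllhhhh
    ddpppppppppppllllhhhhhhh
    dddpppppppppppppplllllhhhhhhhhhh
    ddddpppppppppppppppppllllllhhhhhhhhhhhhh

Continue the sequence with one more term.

The n-th term is n-1 d's then 3n+2 p's then n+1 l's then 3n-2 h's, where the shown terms are n = 2, 3, 4, 5.
For the next term, n = 6, so the run lengths are 5, 20, 7, 16.

dddddpppppppppppppppppppplllllllhhhhhhhhhhhhhhhh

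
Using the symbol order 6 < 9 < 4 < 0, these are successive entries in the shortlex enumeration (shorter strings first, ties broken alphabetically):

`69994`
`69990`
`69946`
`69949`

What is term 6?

Stepping forward 2 times from 69949: 69949 → 69944, then the target.

69940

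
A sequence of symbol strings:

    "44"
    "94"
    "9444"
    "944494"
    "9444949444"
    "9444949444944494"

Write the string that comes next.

This is a Fibonacci-style word recurrence s(k) = s(k−1)·s(k−2): e.g. 94·44 = 9444.
So term 7 is 9444949444944494·9444949444.

94449494449444949444949444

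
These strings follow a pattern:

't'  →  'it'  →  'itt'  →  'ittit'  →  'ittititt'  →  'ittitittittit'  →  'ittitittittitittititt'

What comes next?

ittitittittitittitittittitittittit

This is a Fibonacci-style word recurrence s(k) = s(k−1)·s(k−2): e.g. it·t = itt.
Continuing: ittitittittitittititt · ittitittittit gives term 8.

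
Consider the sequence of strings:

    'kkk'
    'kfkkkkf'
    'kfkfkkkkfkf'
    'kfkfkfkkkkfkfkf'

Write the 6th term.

Each term wraps the previous one in kf on the left and kf on the right.
From kfkfkfkkkkfkfkf, 2 further steps: kfkfkfkkkkfkfkf → kfkfkfkfkkkkfkfkfkf → (answer).

kfkfkfkfkfkkkkfkfkfkfkf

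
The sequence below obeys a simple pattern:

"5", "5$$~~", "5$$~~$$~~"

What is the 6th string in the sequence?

Each term is the previous one with $$~~ appended.
From 5$$~~$$~~, 3 further steps: 5$$~~$$~~ → 5$$~~$$~~$$~~ → 5$$~~$$~~$$~~$$~~ → (answer).

5$$~~$$~~$$~~$$~~$$~~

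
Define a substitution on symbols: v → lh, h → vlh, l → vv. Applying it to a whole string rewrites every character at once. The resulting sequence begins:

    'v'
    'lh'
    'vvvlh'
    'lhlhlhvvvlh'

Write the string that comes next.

vvvlhvvvlhvvvlhlhlhlhvvvlh

Rewriting each symbol of lhlhlhvvvlh: l→vv, h→vlh, l→vv, h→vlh, l→vv, h→vlh, v→lh, v→lh, v→lh, l→vv, h→vlh, which concatenates to vv vlh vv vlh vv vlh lh lh lh vv vlh.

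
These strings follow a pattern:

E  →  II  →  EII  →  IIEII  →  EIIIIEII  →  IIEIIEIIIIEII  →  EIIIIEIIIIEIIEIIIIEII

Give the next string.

From term 3 onward, concatenate the second-to-last term with the last: E·II = EII, II·EII = IIEII, …
Continuing: IIEIIEIIIIEII · EIIIIEIIIIEIIEIIIIEII gives term 8.

IIEIIEIIIIEIIEIIIIEIIIIEIIEIIIIEII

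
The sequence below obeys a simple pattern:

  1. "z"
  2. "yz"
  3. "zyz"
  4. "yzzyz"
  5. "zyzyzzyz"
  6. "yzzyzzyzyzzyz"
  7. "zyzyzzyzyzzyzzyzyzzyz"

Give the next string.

Each term (from the third on) is the two preceding terms concatenated in order: term 3 = z·yz = zyz.
The next term joins yzzyzzyzyzzyz and zyzyzzyzyzzyzzyzyzzyz.

yzzyzzyzyzzyzzyzyzzyzyzzyzzyzyzzyz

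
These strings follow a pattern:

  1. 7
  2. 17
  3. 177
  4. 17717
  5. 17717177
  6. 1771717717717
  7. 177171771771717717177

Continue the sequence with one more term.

This is a Fibonacci-style word recurrence s(k) = s(k−1)·s(k−2): e.g. 17·7 = 177.
Continuing: 177171771771717717177 · 1771717717717 gives term 8.

1771717717717177171771771717717717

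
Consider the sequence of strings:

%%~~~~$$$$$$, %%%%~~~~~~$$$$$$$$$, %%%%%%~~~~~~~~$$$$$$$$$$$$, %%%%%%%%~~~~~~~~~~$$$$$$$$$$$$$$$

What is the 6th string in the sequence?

%%%%%%%%%%%%~~~~~~~~~~~~~~$$$$$$$$$$$$$$$$$$$$$

Reading off run lengths: % runs 2, 4, 6, 8; ~ runs 4, 6, 8, 10; $ runs 6, 9, 12, 15 — each is linear in n, where the shown terms are n = 2, 3, 4, 5.
For term 6, n = 7, so the run lengths are 12, 14, 21.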